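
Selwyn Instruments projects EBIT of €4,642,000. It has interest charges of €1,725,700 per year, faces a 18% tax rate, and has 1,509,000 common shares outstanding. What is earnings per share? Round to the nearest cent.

Pre-tax income = €4,642,000 − €1,725,700.00 = €2,916,300.00.
After tax at 18%: net income = €2,916,300.00 × 0.82 = €2,391,366.00.
EPS = €2,391,366.00 ÷ 1,509,000 = €1.58.

€1.58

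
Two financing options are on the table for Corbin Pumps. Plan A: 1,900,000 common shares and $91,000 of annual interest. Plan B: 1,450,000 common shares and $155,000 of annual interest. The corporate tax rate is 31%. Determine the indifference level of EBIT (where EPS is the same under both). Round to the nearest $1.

Set EPS_A = EPS_B: (EBIT − $91,000)(1 − 0.31) ÷ 1,900,000 = (EBIT − $155,000)(1 − 0.31) ÷ 1,450,000.
Cancelling (1 − t) and cross-multiplying: 1,450,000·(EBIT − 91,000) = 1,900,000·(EBIT − 155,000).
Solving, EBIT = (155,000·1,900,000 − 91,000·1,450,000) / (1,900,000 − 1,450,000) = 162,550,000,000 / 450,000 = 361,222.22.

$361,222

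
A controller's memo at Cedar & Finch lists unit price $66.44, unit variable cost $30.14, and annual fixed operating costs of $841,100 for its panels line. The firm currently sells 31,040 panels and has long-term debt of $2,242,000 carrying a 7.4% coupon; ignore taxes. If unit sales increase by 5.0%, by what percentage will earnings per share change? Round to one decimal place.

+47.0%

Total contribution margin = 31,040 × $36.30 = $1,126,752.00.
Subtracting fixed costs: EBIT = $1,126,752.00 − $841,100 = $285,652.00.
After interest of $165,908.00, pre-tax earnings = $119,744.00.
DCL = total CM / (EBIT − I) = $1,126,752.00 / $119,744.00 = 9.4097.
%ΔEPS = DCL × %ΔSales = 9.4097 × +5.0% = +47.0%.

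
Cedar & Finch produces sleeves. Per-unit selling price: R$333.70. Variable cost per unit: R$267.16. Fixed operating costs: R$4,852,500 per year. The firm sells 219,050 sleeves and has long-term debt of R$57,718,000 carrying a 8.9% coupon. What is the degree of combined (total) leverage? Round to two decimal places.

3.18

Total contribution margin = 219,050 × R$66.54 = R$14,575,587.00.
EBIT = R$14,575,587.00 − R$4,852,500 = R$9,723,087.00. Interest = R$5,136,902.00.
DOL = R$14,575,587.00 ÷ R$9,723,087.00 = 1.4991; DFL = R$9,723,087.00 ÷ R$4,586,185.00 = 2.1201.
Combined leverage = 1.4991 × 2.1201 = 3.1782.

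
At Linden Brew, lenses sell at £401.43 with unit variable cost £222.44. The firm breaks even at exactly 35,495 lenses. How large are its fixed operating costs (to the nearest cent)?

Unit CM = price − variable cost = £401.43 − £222.44 = £178.99.
Fixed costs = break-even units × CM = 35,495 × £178.99 = £6,353,250.05.

£6,353,250.05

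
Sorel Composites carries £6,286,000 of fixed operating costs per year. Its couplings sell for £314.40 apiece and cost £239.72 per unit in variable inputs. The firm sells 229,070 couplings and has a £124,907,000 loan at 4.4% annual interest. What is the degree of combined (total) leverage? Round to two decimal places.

Contribution at this volume is 229,070 × £74.68 = £17,106,947.60.
Operating income = contribution − fixed costs = £17,106,947.60 − £6,286,000 = £10,820,947.60. Interest = £5,495,908.00, so EBIT − I = £5,325,039.60.
DCL = contribution ÷ (EBIT − I) = £17,106,947.60 ÷ £5,325,039.60 = 3.2125.

3.21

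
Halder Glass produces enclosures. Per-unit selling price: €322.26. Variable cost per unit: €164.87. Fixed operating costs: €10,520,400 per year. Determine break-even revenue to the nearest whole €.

€21,540,785

CM per unit = €322.26 − €164.87 = €157.39; CM ratio = €157.39 / €322.26 = 0.4884.
Break-even sales = FC ÷ CM ratio = €10,520,400 × €322.26 / €157.39 = €21,540,785.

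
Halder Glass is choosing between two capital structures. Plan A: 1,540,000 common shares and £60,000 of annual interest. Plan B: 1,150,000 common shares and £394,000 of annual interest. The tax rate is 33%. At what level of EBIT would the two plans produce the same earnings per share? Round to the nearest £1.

£1,378,872

Set EPS_A = EPS_B: (EBIT − £60,000)(1 − 0.33) ÷ 1,540,000 = (EBIT − £394,000)(1 − 0.33) ÷ 1,150,000.
The (1 − t) factor cancels: (EBIT − 60,000) × 1,150,000 = (EBIT − 394,000) × 1,540,000.
EBIT × (1,540,000 − 1,150,000) = 394,000 × 1,540,000 − 60,000 × 1,150,000 = 537,760,000,000, so EBIT = 537,760,000,000 ÷ 390,000 = 1,378,871.79.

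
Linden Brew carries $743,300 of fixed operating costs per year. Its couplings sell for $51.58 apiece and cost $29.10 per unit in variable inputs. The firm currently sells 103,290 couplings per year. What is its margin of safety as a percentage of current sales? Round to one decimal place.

68.0%

Each unit contributes $51.58 − $29.10 = $22.48. Break-even units = $743,300 ÷ $22.48 = 33,064.95; break-even revenue = 33,064.95 × $51.58 = $1,705,489.95.
Actual sales revenue = 103,290 × $51.58 = $5,327,698.20.
Margin of safety = ($5,327,698.20 − $1,705,489.95) ÷ $5,327,698.20 = 68.0%.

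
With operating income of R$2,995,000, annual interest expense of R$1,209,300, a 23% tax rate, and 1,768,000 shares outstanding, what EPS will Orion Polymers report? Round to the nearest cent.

R$0.78

Interest = R$1,209,300.00, so EBT = R$2,995,000 − R$1,209,300.00 = R$1,785,700.00.
After tax at 23%: net income = R$1,785,700.00 × 0.77 = R$1,374,989.00.
Per share: R$1,374,989.00 / 1,768,000 shares = R$0.78.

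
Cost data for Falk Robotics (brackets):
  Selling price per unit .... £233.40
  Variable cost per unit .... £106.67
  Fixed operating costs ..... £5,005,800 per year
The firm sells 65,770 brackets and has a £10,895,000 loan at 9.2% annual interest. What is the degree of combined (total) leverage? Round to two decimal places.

Contribution at this volume is 65,770 × £126.73 = £8,335,032.10.
Operating income = contribution − fixed costs = £8,335,032.10 − £5,005,800 = £3,329,232.10. Interest = £1,002,340.00, so EBIT − I = £2,326,892.10.
DCL = contribution ÷ (EBIT − I) = £8,335,032.10 ÷ £2,326,892.10 = 3.5820.

3.58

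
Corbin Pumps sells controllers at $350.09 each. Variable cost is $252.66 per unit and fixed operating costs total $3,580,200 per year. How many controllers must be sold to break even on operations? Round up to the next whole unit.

Unit CM = price − variable cost = $350.09 − $252.66 = $97.43.
Units to break even: $3,580,200 ÷ $97.43 = 36,746.38, rounded up to 36,747.

36,747 controllers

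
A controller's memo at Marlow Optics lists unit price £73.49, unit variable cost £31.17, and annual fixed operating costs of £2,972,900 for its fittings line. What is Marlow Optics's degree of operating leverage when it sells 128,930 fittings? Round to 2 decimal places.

2.20

At 128,930 units, contribution = 128,930 × £42.32 = £5,456,317.60.
Subtracting fixed costs: EBIT = £5,456,317.60 − £2,972,900 = £2,483,417.60.
So DOL = total CM / EBIT = £5,456,317.60 / £2,483,417.60 = 2.1971.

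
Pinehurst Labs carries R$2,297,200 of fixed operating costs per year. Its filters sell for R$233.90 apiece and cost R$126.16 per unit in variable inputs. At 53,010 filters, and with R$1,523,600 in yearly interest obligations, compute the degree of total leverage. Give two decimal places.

3.02

Total contribution margin = 53,010 × R$107.74 = R$5,711,297.40.
EBIT = R$5,711,297.40 − R$2,297,200 = R$3,414,097.40. Interest = R$1,523,600.00.
DOL = R$5,711,297.40 ÷ R$3,414,097.40 = 1.6729; DFL = R$3,414,097.40 ÷ R$1,890,497.40 = 1.8059.
DCL = DOL × DFL = 1.6729 × 1.8059 = 3.0211.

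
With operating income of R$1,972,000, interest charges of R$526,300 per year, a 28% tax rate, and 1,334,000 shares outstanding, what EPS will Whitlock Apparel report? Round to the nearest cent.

Interest = R$526,300.00, so EBT = R$1,972,000 − R$526,300.00 = R$1,445,700.00.
After tax at 28%: net income = R$1,445,700.00 × 0.72 = R$1,040,904.00.
EPS = R$1,040,904.00 ÷ 1,334,000 = R$0.78.

R$0.78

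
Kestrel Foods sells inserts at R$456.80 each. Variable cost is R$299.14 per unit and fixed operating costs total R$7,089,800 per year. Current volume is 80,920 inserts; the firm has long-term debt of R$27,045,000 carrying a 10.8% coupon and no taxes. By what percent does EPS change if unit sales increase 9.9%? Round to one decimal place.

+46.0%

At 80,920 units, contribution = 80,920 × R$157.66 = R$12,757,847.20.
EBIT = R$12,757,847.20 − R$7,089,800 = R$5,668,047.20.
Interest = R$2,920,860.00, so EBIT − I = R$2,747,187.20.
DCL = total CM / (EBIT − I) = R$12,757,847.20 / R$2,747,187.20 = 4.6440.
%ΔEPS = DCL × %ΔSales = 4.6440 × +9.9% = +46.0%.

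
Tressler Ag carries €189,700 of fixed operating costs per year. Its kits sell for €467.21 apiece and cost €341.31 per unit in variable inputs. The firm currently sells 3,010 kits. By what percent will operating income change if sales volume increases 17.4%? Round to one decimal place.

Total contribution margin = 3,010 × €125.90 = €378,959.00.
Operating income = contribution − fixed costs = €378,959.00 − €189,700 = €189,259.00.
Degree of operating leverage = €378,959.00 / €189,259.00 = 2.0023.
So EBIT moves 2.0023 × (+17.4%) = +34.8%.

+34.8%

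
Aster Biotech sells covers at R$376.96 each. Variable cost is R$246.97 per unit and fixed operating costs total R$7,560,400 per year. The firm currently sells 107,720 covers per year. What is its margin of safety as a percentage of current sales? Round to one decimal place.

Contribution margin per unit = R$376.96 − R$246.97 = R$129.99. Break-even units = R$7,560,400 ÷ R$129.99 = 58,161.40; break-even revenue = 58,161.40 × R$376.96 = R$21,924,520.22.
Current sales = 107,720 × R$376.96 = R$40,606,131.20.
Margin of safety = (R$40,606,131.20 − R$21,924,520.22) ÷ R$40,606,131.20 = 46.0%.

46.0%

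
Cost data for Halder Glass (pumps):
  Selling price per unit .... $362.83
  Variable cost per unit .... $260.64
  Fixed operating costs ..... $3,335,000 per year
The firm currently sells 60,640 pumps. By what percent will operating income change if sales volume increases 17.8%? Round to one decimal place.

Contribution at this volume is 60,640 × $102.19 = $6,196,801.60.
Operating income = contribution − fixed costs = $6,196,801.60 − $3,335,000 = $2,861,801.60.
DOL = contribution ÷ EBIT = $6,196,801.60 ÷ $2,861,801.60 = 2.1653.
%ΔEBIT = DOL × %ΔSales = 2.1653 × +17.8% = +38.5%.

+38.5%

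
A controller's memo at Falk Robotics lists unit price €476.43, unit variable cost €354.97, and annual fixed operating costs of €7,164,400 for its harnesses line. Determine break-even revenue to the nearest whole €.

CM per unit = €476.43 − €354.97 = €121.46; CM ratio = €121.46 / €476.43 = 0.2549.
Break-even revenue = fixed costs × price ÷ CM = €7,164,400 × €476.43 ÷ €121.46 = €28,102,545.

€28,102,545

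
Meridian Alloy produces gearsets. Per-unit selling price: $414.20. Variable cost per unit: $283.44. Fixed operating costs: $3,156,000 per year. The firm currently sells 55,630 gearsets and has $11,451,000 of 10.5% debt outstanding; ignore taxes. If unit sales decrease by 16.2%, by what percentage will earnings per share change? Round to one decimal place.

Contribution at this volume is 55,630 × $130.76 = $7,274,178.80.
Operating income = contribution − fixed costs = $7,274,178.80 − $3,156,000 = $4,118,178.80.
Interest = $1,202,355.00, so EBIT − I = $2,915,823.80.
DCL = total CM / (EBIT − I) = $7,274,178.80 / $2,915,823.80 = 2.4947.
EPS therefore changes by 2.4947 × (-16.2%) = -40.4%.

-40.4%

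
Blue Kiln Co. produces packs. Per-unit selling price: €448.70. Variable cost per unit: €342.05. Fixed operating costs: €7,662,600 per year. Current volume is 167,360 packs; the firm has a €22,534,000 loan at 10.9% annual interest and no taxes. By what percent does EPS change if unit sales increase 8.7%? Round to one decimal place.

+20.1%

Contribution at this volume is 167,360 × €106.65 = €17,848,944.00.
Subtracting fixed costs: EBIT = €17,848,944.00 − €7,662,600 = €10,186,344.00.
After interest of €2,456,206.00, pre-tax earnings = €7,730,138.00.
Degree of combined leverage = contribution ÷ (EBIT − I) = €17,848,944.00 ÷ €7,730,138.00 = 2.3090.
EPS therefore changes by 2.3090 × (+8.7%) = +20.1%.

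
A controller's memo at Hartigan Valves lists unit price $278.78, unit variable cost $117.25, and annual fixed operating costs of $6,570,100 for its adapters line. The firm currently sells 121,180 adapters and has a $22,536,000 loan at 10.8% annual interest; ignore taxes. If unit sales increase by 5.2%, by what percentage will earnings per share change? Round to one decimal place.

+9.6%

Total contribution margin = 121,180 × $161.53 = $19,574,205.40.
Operating income = contribution − fixed costs = $19,574,205.40 − $6,570,100 = $13,004,105.40.
Interest = $2,433,888.00, so EBIT − I = $10,570,217.40.
Degree of combined leverage = contribution ÷ (EBIT − I) = $19,574,205.40 ÷ $10,570,217.40 = 1.8518.
EPS therefore changes by 1.8518 × (+5.2%) = +9.6%.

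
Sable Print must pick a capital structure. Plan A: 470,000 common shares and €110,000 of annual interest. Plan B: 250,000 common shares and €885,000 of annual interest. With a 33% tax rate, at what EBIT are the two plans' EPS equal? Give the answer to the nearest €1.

Set EPS_A = EPS_B: (EBIT − €110,000)(1 − 0.33) ÷ 470,000 = (EBIT − €885,000)(1 − 0.33) ÷ 250,000.
Cancelling (1 − t) and cross-multiplying: 250,000·(EBIT − 110,000) = 470,000·(EBIT − 885,000).
EBIT × (470,000 − 250,000) = 885,000 × 470,000 − 110,000 × 250,000 = 388,450,000,000, so EBIT = 388,450,000,000 ÷ 220,000 = 1,765,681.82.

€1,765,682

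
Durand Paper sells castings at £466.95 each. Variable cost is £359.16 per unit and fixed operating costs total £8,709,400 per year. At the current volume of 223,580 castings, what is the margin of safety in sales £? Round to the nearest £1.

Each unit contributes £466.95 − £359.16 = £107.79. Break-even units = £8,709,400 ÷ £107.79 = 80,799.70; break-even revenue = 80,799.70 × £466.95 = £37,729,421.37.
Current sales = 223,580 × £466.95 = £104,400,681.00.
Margin of safety = £104,400,681.00 − £37,729,421.37 = £66,671,260.

£66,671,260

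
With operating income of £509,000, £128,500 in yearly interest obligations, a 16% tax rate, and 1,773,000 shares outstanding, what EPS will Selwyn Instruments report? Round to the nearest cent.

£0.18

Interest = £128,500.00, so EBT = £509,000 − £128,500.00 = £380,500.00.
Net income = £380,500.00 × (1 − 0.16) = £319,620.00.
EPS = £319,620.00 ÷ 1,773,000 = £0.18.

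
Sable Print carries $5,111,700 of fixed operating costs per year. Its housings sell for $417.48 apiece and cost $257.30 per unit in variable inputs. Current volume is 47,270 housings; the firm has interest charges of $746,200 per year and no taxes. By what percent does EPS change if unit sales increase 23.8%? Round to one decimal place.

Total contribution margin = 47,270 × $160.18 = $7,571,708.60.
EBIT = $7,571,708.60 − $5,111,700 = $2,460,008.60.
After interest of $746,200.00, pre-tax earnings = $1,713,808.60.
Degree of combined leverage = contribution ÷ (EBIT − I) = $7,571,708.60 ÷ $1,713,808.60 = 4.4181.
%ΔEPS = DCL × %ΔSales = 4.4181 × +23.8% = +105.1%.

+105.1%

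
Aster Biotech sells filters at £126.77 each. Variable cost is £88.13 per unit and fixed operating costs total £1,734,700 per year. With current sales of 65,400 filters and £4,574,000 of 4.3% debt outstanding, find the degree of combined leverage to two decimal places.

4.24

At 65,400 units, contribution = 65,400 × £38.64 = £2,527,056.00.
Subtracting fixed costs: EBIT = £2,527,056.00 − £1,734,700 = £792,356.00. Interest = £196,682.00.
DOL = £2,527,056.00 ÷ £792,356.00 = 3.1893; DFL = £792,356.00 ÷ £595,674.00 = 1.3302.
DCL = DOL × DFL = 3.1893 × 1.3302 = 4.2424.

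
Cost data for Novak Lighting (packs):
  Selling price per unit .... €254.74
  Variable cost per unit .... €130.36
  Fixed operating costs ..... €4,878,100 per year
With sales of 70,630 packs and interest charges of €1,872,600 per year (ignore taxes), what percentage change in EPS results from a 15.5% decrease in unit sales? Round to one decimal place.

-66.9%

At 70,630 units, contribution = 70,630 × €124.38 = €8,784,959.40.
EBIT = €8,784,959.40 − €4,878,100 = €3,906,859.40.
After interest of €1,872,600.00, pre-tax earnings = €2,034,259.40.
DCL = total CM / (EBIT − I) = €8,784,959.40 / €2,034,259.40 = 4.3185.
EPS therefore changes by 4.3185 × (-15.5%) = -66.9%.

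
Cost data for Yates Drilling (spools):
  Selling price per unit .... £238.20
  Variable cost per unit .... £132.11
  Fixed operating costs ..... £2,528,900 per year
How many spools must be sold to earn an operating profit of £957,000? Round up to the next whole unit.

32,858 spools

Each unit contributes £238.20 − £132.11 = £106.09.
Units = (FC + target) / CM = (£2,528,900 + £957,000) / £106.09 = 32,857.95, so 32,858 spools.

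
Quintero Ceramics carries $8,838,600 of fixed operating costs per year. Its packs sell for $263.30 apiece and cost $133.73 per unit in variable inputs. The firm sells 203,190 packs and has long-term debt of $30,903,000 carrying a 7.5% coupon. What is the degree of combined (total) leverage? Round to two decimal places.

At 203,190 units, contribution = 203,190 × $129.57 = $26,327,328.30.
Subtracting fixed costs: EBIT = $26,327,328.30 − $8,838,600 = $17,488,728.30. Interest = $2,317,725.00.
DOL = $26,327,328.30 ÷ $17,488,728.30 = 1.5054; DFL = $17,488,728.30 ÷ $15,171,003.30 = 1.1528.
DCL = DOL × DFL = 1.5054 × 1.1528 = 1.7354.

1.74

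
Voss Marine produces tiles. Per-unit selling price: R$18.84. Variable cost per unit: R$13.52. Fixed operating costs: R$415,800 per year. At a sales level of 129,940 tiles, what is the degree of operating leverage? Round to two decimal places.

Total contribution margin = 129,940 × R$5.32 = R$691,280.80.
EBIT = R$691,280.80 − R$415,800 = R$275,480.80.
Degree of operating leverage = R$691,280.80 / R$275,480.80 = 2.5094.

2.51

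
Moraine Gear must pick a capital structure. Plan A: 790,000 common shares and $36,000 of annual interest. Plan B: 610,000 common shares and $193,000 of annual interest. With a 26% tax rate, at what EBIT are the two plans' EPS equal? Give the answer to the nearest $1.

Set EPS_A = EPS_B: (EBIT − $36,000)(1 − 0.26) ÷ 790,000 = (EBIT − $193,000)(1 − 0.26) ÷ 610,000.
The (1 − t) factor cancels: (EBIT − 36,000) × 610,000 = (EBIT − 193,000) × 790,000.
EBIT × (790,000 − 610,000) = 193,000 × 790,000 − 36,000 × 610,000 = 130,510,000,000, so EBIT = 130,510,000,000 ÷ 180,000 = 725,055.56.

$725,056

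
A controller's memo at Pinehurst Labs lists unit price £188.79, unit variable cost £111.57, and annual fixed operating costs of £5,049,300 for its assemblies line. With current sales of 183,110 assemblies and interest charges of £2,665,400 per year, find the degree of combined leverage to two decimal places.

Total contribution margin = 183,110 × £77.22 = £14,139,754.20.
Operating income = contribution − fixed costs = £14,139,754.20 − £5,049,300 = £9,090,454.20. Interest = £2,665,400.00, so EBIT − I = £6,425,054.20.
Degree of total leverage = total CM / (EBIT − interest) = £14,139,754.20 / £6,425,054.20 = 2.2007.

2.20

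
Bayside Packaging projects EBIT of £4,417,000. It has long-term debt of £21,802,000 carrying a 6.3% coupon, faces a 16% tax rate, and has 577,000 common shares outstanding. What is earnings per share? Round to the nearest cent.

£4.43

Interest = £1,373,526.00, so EBT = £4,417,000 − £1,373,526.00 = £3,043,474.00.
After tax at 16%: net income = £3,043,474.00 × 0.84 = £2,556,518.16.
Per share: £2,556,518.16 / 577,000 shares = £4.43.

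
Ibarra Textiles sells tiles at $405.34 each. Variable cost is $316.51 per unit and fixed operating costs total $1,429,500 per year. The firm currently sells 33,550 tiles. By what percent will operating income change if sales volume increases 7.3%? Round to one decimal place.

Contribution at this volume is 33,550 × $88.83 = $2,980,246.50.
Operating income = contribution − fixed costs = $2,980,246.50 − $1,429,500 = $1,550,746.50.
Degree of operating leverage = $2,980,246.50 / $1,550,746.50 = 1.9218.
Operating income changes by 1.9218 × +7.3% = +14.0%.

+14.0%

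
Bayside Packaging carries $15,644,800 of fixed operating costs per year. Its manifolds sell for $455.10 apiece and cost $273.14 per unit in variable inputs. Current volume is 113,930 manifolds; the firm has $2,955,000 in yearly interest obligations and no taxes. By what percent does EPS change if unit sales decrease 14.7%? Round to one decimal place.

-143.0%

At 113,930 units, contribution = 113,930 × $181.96 = $20,730,702.80.
Operating income = contribution − fixed costs = $20,730,702.80 − $15,644,800 = $5,085,902.80.
After interest of $2,955,000.00, pre-tax earnings = $2,130,902.80.
DCL = total CM / (EBIT − I) = $20,730,702.80 / $2,130,902.80 = 9.7286.
%ΔEPS = DCL × %ΔSales = 9.7286 × -14.7% = -143.0%.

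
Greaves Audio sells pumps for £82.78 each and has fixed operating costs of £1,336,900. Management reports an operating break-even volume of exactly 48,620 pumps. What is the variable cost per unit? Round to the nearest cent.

£55.28

Contribution per unit must be FC / Q = £1,336,900 / 48,620 = £27.4969.
Hence VC = price − CM = £82.78 − £27.4969 = £55.28.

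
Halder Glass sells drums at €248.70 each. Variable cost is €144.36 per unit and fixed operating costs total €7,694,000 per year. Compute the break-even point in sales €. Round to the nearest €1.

CM per unit = €248.70 − €144.36 = €104.34; CM ratio = €104.34 / €248.70 = 0.4195.
Break-even revenue = fixed costs × price ÷ CM = €7,694,000 × €248.70 ÷ €104.34 = €18,339,063.

€18,339,063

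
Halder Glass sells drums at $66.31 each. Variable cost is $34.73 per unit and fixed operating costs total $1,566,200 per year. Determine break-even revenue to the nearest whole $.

Contribution margin per unit = $66.31 − $34.73 = $31.58, a CM ratio of $31.58 ÷ $66.31 = 0.4762.
Break-even revenue = fixed costs × price ÷ CM = $1,566,200 × $66.31 ÷ $31.58 = $3,288,623.

$3,288,623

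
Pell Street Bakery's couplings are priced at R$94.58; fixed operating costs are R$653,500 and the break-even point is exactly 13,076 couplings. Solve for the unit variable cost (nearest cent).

R$44.60

At break-even, FC = Q × (P − VC), so P − VC = R$653,500 ÷ 13,076 = R$49.9771.
Hence VC = price − CM = R$94.58 − R$49.9771 = R$44.60.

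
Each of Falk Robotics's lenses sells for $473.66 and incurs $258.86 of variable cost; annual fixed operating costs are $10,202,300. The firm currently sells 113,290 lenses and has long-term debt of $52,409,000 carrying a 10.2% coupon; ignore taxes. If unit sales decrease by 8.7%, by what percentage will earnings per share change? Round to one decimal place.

-24.1%

Total contribution margin = 113,290 × $214.80 = $24,334,692.00.
EBIT = $24,334,692.00 − $10,202,300 = $14,132,392.00.
After interest of $5,345,718.00, pre-tax earnings = $8,786,674.00.
DCL = total CM / (EBIT − I) = $24,334,692.00 / $8,786,674.00 = 2.7695.
EPS therefore changes by 2.7695 × (-8.7%) = -24.1%.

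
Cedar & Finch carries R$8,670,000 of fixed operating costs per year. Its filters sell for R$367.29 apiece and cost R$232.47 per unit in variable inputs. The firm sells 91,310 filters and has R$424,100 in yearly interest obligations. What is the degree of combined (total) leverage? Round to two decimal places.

3.83

Contribution at this volume is 91,310 × R$134.82 = R$12,310,414.20.
EBIT = R$12,310,414.20 − R$8,670,000 = R$3,640,414.20. Interest = R$424,100.00, so EBIT − I = R$3,216,314.20.
Degree of total leverage = total CM / (EBIT − interest) = R$12,310,414.20 / R$3,216,314.20 = 3.8275.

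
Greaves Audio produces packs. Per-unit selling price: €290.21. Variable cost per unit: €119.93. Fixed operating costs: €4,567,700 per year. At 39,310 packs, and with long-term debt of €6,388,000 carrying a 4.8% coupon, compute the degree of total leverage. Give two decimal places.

Total contribution margin = 39,310 × €170.28 = €6,693,706.80.
EBIT = €6,693,706.80 − €4,567,700 = €2,126,006.80. Interest = €306,624.00.
DOL = €6,693,706.80 ÷ €2,126,006.80 = 3.1485; DFL = €2,126,006.80 ÷ €1,819,382.80 = 1.1685.
Combined leverage = 3.1485 × 1.1685 = 3.6790.

3.68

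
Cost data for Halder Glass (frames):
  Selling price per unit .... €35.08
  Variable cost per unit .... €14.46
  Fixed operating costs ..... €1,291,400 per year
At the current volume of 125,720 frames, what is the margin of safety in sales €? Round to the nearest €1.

€2,213,249

Each unit contributes €35.08 − €14.46 = €20.62. Break-even units = €1,291,400 ÷ €20.62 = 62,628.52; break-even revenue = 62,628.52 × €35.08 = €2,197,008.34.
Actual sales revenue = 125,720 × €35.08 = €4,410,257.60.
Margin of safety = €4,410,257.60 − €2,197,008.34 = €2,213,249.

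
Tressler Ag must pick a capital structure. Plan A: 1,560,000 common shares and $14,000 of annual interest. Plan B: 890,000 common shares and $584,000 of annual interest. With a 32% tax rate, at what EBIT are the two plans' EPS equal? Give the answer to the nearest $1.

Set EPS_A = EPS_B: (EBIT − $14,000)(1 − 0.32) ÷ 1,560,000 = (EBIT − $584,000)(1 − 0.32) ÷ 890,000.
Cancelling (1 − t) and cross-multiplying: 890,000·(EBIT − 14,000) = 1,560,000·(EBIT − 584,000).
EBIT × (1,560,000 − 890,000) = 584,000 × 1,560,000 − 14,000 × 890,000 = 898,580,000,000, so EBIT = 898,580,000,000 ÷ 670,000 = 1,341,164.18.

$1,341,164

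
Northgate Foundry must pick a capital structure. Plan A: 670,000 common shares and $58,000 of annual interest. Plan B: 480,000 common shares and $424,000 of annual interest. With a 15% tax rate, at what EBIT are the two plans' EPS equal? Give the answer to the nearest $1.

$1,348,632

Set EPS_A = EPS_B: (EBIT − $58,000)(1 − 0.15) ÷ 670,000 = (EBIT − $424,000)(1 − 0.15) ÷ 480,000.
Cancelling (1 − t) and cross-multiplying: 480,000·(EBIT − 58,000) = 670,000·(EBIT − 424,000).
EBIT × (670,000 − 480,000) = 424,000 × 670,000 − 58,000 × 480,000 = 256,240,000,000, so EBIT = 256,240,000,000 ÷ 190,000 = 1,348,631.58.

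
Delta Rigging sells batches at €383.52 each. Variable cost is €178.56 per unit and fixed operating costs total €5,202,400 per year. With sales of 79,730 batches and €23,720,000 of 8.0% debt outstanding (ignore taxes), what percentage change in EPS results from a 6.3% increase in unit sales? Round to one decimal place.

Total contribution margin = 79,730 × €204.96 = €16,341,460.80.
EBIT = €16,341,460.80 − €5,202,400 = €11,139,060.80.
Interest = €1,897,600.00, so EBIT − I = €9,241,460.80.
Degree of combined leverage = contribution ÷ (EBIT − I) = €16,341,460.80 ÷ €9,241,460.80 = 1.7683.
%ΔEPS = DCL × %ΔSales = 1.7683 × +6.3% = +11.1%.

+11.1%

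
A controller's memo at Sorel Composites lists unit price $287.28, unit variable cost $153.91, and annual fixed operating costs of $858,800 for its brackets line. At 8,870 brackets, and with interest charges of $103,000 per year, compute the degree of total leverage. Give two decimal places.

Contribution at this volume is 8,870 × $133.37 = $1,182,991.90.
Operating income = contribution − fixed costs = $1,182,991.90 − $858,800 = $324,191.90. Interest = $103,000.00, so EBIT − I = $221,191.90.
DCL = contribution ÷ (EBIT − I) = $1,182,991.90 ÷ $221,191.90 = 5.3483.

5.35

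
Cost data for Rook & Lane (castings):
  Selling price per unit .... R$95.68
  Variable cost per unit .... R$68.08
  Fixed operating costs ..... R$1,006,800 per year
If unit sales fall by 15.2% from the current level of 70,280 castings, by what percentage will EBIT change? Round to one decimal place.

-31.6%

Total contribution margin = 70,280 × R$27.60 = R$1,939,728.00.
Subtracting fixed costs: EBIT = R$1,939,728.00 − R$1,006,800 = R$932,928.00.
So DOL = total CM / EBIT = R$1,939,728.00 / R$932,928.00 = 2.0792.
So EBIT moves 2.0792 × (-15.2%) = -31.6%.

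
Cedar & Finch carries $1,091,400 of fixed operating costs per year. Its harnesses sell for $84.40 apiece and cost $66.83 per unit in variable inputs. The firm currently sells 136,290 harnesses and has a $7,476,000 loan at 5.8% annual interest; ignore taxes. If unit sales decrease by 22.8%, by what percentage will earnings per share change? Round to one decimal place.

At 136,290 units, contribution = 136,290 × $17.57 = $2,394,615.30.
Subtracting fixed costs: EBIT = $2,394,615.30 − $1,091,400 = $1,303,215.30.
After interest of $433,608.00, pre-tax earnings = $869,607.30.
DCL = total CM / (EBIT − I) = $2,394,615.30 / $869,607.30 = 2.7537.
EPS therefore changes by 2.7537 × (-22.8%) = -62.8%.

-62.8%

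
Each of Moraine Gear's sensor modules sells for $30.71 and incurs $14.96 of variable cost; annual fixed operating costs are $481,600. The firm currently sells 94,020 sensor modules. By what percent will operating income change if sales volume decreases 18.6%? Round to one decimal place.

-27.6%

At 94,020 units, contribution = 94,020 × $15.75 = $1,480,815.00.
EBIT = $1,480,815.00 − $481,600 = $999,215.00.
Degree of operating leverage = $1,480,815.00 / $999,215.00 = 1.4820.
Operating income changes by 1.4820 × -18.6% = -27.6%.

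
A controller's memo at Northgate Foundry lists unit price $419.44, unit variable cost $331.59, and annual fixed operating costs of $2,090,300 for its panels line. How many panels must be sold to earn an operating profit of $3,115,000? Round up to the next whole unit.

59,253 panels

Unit CM = price − variable cost = $419.44 − $331.59 = $87.85.
Units = (FC + target) / CM = ($2,090,300 + $3,115,000) / $87.85 = 59,252.13, so 59,253 panels.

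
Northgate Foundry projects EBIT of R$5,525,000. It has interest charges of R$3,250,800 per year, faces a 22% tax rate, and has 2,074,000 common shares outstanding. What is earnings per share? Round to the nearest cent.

R$0.86

Interest = R$3,250,800.00, so EBT = R$5,525,000 − R$3,250,800.00 = R$2,274,200.00.
After tax at 22%: net income = R$2,274,200.00 × 0.78 = R$1,773,876.00.
EPS = R$1,773,876.00 ÷ 2,074,000 = R$0.86.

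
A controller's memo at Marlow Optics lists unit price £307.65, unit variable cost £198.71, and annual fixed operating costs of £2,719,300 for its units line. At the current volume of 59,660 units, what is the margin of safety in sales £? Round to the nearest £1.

£10,675,010

Contribution margin per unit = £307.65 − £198.71 = £108.94. Break-even units = £2,719,300 ÷ £108.94 = 24,961.45; break-even revenue = 24,961.45 × £307.65 = £7,679,389.07.
Current sales = 59,660 × £307.65 = £18,354,399.00.
Margin of safety = £18,354,399.00 − £7,679,389.07 = £10,675,010.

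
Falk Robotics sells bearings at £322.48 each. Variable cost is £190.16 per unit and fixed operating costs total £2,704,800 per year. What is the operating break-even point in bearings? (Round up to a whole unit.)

Each unit contributes £322.48 − £190.16 = £132.32.
Units to break even: £2,704,800 ÷ £132.32 = 20,441.35, rounded up to 20,442.

20,442 bearings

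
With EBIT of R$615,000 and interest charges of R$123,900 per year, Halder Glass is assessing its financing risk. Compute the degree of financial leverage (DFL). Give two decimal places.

Interest = R$123,900.00.
DFL = EBIT ÷ (EBIT − I) = R$615,000 ÷ (R$615,000 − R$123,900.00) = R$615,000 ÷ R$491,100.00 = 1.2523.

1.25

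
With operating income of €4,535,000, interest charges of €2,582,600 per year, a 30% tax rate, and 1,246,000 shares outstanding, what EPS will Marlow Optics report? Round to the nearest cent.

€1.10

Interest = €2,582,600.00, so EBT = €4,535,000 − €2,582,600.00 = €1,952,400.00.
Net income = €1,952,400.00 × (1 − 0.30) = €1,366,680.00.
EPS = €1,366,680.00 ÷ 1,246,000 = €1.10.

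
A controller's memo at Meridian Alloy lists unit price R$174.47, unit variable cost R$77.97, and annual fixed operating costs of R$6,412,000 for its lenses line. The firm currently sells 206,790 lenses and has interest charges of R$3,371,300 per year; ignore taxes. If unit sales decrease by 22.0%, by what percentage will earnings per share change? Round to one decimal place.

-43.2%

Contribution at this volume is 206,790 × R$96.50 = R$19,955,235.00.
Operating income = contribution − fixed costs = R$19,955,235.00 − R$6,412,000 = R$13,543,235.00.
After interest of R$3,371,300.00, pre-tax earnings = R$10,171,935.00.
Degree of combined leverage = contribution ÷ (EBIT − I) = R$19,955,235.00 ÷ R$10,171,935.00 = 1.9618.
EPS therefore changes by 1.9618 × (-22.0%) = -43.2%.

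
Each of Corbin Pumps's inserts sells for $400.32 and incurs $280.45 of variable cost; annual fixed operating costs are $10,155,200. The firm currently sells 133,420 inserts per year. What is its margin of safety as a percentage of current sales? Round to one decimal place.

Contribution margin per unit = $400.32 − $280.45 = $119.87. Break-even units = $10,155,200 ÷ $119.87 = 84,718.44; break-even revenue = 84,718.44 × $400.32 = $33,914,487.90.
Current sales = 133,420 × $400.32 = $53,410,694.40.
Margin of safety = ($53,410,694.40 − $33,914,487.90) ÷ $53,410,694.40 = 36.5%.

36.5%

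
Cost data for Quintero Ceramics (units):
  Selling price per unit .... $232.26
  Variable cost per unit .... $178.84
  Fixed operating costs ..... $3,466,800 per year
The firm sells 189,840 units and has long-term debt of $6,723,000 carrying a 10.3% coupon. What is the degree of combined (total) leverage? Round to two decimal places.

1.70

Contribution at this volume is 189,840 × $53.42 = $10,141,252.80.
Subtracting fixed costs: EBIT = $10,141,252.80 − $3,466,800 = $6,674,452.80. Interest = $692,469.00, so EBIT − I = $5,981,983.80.
Degree of total leverage = total CM / (EBIT − interest) = $10,141,252.80 / $5,981,983.80 = 1.6953.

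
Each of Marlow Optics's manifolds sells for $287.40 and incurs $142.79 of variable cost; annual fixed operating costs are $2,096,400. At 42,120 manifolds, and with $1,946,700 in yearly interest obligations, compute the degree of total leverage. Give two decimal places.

2.97

Contribution at this volume is 42,120 × $144.61 = $6,090,973.20.
Subtracting fixed costs: EBIT = $6,090,973.20 − $2,096,400 = $3,994,573.20. Interest = $1,946,700.00, so EBIT − I = $2,047,873.20.
Degree of total leverage = total CM / (EBIT − interest) = $6,090,973.20 / $2,047,873.20 = 2.9743.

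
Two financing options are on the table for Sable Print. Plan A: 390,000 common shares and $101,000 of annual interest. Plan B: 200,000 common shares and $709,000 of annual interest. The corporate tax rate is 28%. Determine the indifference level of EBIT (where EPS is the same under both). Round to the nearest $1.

$1,349,000

At indifference, (EBIT − 101,000)(1 − t)/390,000 = (EBIT − 709,000)(1 − t)/200,000.
The (1 − t) factor cancels: (EBIT − 101,000) × 200,000 = (EBIT − 709,000) × 390,000.
Solving, EBIT = (709,000·390,000 − 101,000·200,000) / (390,000 − 200,000) = 256,310,000,000 / 190,000 = 1,349,000.00.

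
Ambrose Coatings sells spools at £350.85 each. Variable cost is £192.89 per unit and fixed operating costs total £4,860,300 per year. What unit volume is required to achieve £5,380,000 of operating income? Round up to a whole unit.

Each unit contributes £350.85 − £192.89 = £157.96.
Required volume = (fixed costs + target profit) ÷ CM = (£4,860,300 + £5,380,000) ÷ £157.96 = 64,828.44, so 64,829 spools.

64,829 spools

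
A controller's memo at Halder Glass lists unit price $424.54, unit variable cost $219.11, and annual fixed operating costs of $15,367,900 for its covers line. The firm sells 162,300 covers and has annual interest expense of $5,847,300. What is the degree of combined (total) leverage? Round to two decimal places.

2.75

Total contribution margin = 162,300 × $205.43 = $33,341,289.00.
Subtracting fixed costs: EBIT = $33,341,289.00 − $15,367,900 = $17,973,389.00. Interest = $5,847,300.00.
DOL = $33,341,289.00 ÷ $17,973,389.00 = 1.8550; DFL = $17,973,389.00 ÷ $12,126,089.00 = 1.4822.
DCL = DOL × DFL = 1.8550 × 1.4822 = 2.7495.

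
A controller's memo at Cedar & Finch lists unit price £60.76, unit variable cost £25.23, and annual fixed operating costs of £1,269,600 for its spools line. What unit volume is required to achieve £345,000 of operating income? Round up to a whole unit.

45,444 spools

Unit CM = price − variable cost = £60.76 − £25.23 = £35.53.
Required volume = (fixed costs + target profit) ÷ CM = (£1,269,600 + £345,000) ÷ £35.53 = 45,443.29, so 45,444 spools.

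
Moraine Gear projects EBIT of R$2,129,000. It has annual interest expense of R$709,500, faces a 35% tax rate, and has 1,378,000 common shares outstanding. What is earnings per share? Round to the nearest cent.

Interest = R$709,500.00, so EBT = R$2,129,000 − R$709,500.00 = R$1,419,500.00.
Net income = R$1,419,500.00 × (1 − 0.35) = R$922,675.00.
Per share: R$922,675.00 / 1,378,000 shares = R$0.67.

R$0.67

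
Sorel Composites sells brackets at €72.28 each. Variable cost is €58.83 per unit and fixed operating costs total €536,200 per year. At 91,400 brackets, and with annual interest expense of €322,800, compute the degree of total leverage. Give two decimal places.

At 91,400 units, contribution = 91,400 × €13.45 = €1,229,330.00.
Subtracting fixed costs: EBIT = €1,229,330.00 − €536,200 = €693,130.00. Interest = €322,800.00, so EBIT − I = €370,330.00.
Degree of total leverage = total CM / (EBIT − interest) = €1,229,330.00 / €370,330.00 = 3.3196.

3.32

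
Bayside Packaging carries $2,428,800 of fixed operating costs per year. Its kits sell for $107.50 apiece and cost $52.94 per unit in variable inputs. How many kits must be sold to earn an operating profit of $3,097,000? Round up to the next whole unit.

101,280 kits

Unit CM = price − variable cost = $107.50 − $52.94 = $54.56.
Need Q such that Q × $54.56 − $2,428,800 = $3,097,000, i.e. Q = $5,525,800 / $54.56 = 101,279.33 → 101,280.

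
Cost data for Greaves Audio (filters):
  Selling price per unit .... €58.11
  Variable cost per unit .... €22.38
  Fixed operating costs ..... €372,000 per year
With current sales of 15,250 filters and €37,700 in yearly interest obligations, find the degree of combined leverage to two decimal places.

4.03

Total contribution margin = 15,250 × €35.73 = €544,882.50.
EBIT = €544,882.50 − €372,000 = €172,882.50. Interest = €37,700.00, so EBIT − I = €135,182.50.
DCL = contribution ÷ (EBIT − I) = €544,882.50 ÷ €135,182.50 = 4.0307.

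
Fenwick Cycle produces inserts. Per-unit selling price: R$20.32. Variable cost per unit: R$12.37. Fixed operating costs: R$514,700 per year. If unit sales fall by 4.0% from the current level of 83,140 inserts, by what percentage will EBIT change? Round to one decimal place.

Total contribution margin = 83,140 × R$7.95 = R$660,963.00.
Subtracting fixed costs: EBIT = R$660,963.00 − R$514,700 = R$146,263.00.
DOL = contribution ÷ EBIT = R$660,963.00 ÷ R$146,263.00 = 4.5190.
Operating income changes by 4.5190 × -4.0% = -18.1%.

-18.1%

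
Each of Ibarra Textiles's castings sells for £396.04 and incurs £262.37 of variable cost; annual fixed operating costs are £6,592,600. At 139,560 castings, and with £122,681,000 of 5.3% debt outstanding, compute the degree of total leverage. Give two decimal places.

Total contribution margin = 139,560 × £133.67 = £18,654,985.20.
Operating income = contribution − fixed costs = £18,654,985.20 − £6,592,600 = £12,062,385.20. Interest = £6,502,093.00, so EBIT − I = £5,560,292.20.
DCL = contribution ÷ (EBIT − I) = £18,654,985.20 ÷ £5,560,292.20 = 3.3550.

3.36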